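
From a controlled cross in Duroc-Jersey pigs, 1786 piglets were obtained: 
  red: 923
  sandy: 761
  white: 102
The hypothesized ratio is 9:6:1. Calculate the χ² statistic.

19.894

The 9:6:1 ratio has 16 parts, so with N = 1786 the expected counts are:
  red: 1786 × 9/16 = 1004.625
  sandy: 1786 × 6/16 = 669.75
  white: 1786 × 1/16 = 111.625
χ² = Σ (O − E)² / E
  red: (923 − 1004.625)² / 1004.625 = 6.6320
  sandy: (761 − 669.75)² / 669.75 = 12.4323
  white: (102 − 111.625)² / 111.625 = 0.8299
χ² = 6.6320 + 12.4323 + 0.8299 = 19.8942 ≈ 19.894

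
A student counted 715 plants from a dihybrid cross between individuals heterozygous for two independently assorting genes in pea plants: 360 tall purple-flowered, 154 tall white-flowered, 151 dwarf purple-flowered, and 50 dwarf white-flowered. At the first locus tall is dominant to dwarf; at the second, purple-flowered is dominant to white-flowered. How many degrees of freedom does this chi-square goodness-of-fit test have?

3

A dihybrid F₂ with independent assortment and complete dominance at both loci gives a 9:3:3:1 phenotypic ratio.
A goodness-of-fit test with 4 phenotype classes has df = 4 − 1 = 3.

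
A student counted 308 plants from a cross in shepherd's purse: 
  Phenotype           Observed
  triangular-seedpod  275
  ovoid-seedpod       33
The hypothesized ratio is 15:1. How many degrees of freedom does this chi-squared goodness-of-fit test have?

1

A goodness-of-fit test with 2 phenotype classes has df = 2 − 1 = 1.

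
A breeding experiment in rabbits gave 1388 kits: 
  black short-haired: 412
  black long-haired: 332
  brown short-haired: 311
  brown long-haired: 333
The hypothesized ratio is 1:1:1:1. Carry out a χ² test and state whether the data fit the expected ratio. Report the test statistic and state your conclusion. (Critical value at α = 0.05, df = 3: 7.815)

17.124; not consistent

Total ratio parts = 4. Expected numbers out of 1388:
  black short-haired: 1388 × 1/4 = 347
  black long-haired: 1388 × 1/4 = 347
  brown short-haired: 1388 × 1/4 = 347
  brown long-haired: 1388 × 1/4 = 347
χ² = Σ (O − E)² / E
  black short-haired: (412 − 347)² / 347 = 12.1758
  black long-haired: (332 − 347)² / 347 = 0.6484
  brown short-haired: (311 − 347)² / 347 = 3.7349
  brown long-haired: (333 − 347)² / 347 = 0.5648
χ² = 12.1758 + 0.6484 + 3.7349 + 0.5648 = 17.1239 ≈ 17.124
Degrees of freedom = 4 − 1 = 3; critical value at α = 0.05 is 7.815.
Since 17.124 > 7.815, we reject the null hypothesis — the data do not fit the 1:1:1:1 ratio.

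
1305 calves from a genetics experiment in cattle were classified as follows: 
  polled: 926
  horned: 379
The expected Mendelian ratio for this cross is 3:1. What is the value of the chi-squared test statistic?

11.372

Under the 3:1 hypothesis (Σ ratio = 4, N = 1305):
  polled: 1305 × 3/4 = 978.75
  horned: 1305 × 1/4 = 326.25
χ² = Σ (O − E)² / E
  polled: (926 − 978.75)² / 978.75 = 2.8430
  horned: (379 − 326.25)² / 326.25 = 8.5289
χ² = 2.8430 + 8.5289 = 11.3719 ≈ 11.372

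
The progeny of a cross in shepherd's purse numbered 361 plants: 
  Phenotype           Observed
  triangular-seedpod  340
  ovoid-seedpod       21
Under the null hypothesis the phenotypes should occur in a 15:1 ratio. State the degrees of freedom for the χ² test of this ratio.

1

A goodness-of-fit test with 2 phenotype classes has df = 2 − 1 = 1.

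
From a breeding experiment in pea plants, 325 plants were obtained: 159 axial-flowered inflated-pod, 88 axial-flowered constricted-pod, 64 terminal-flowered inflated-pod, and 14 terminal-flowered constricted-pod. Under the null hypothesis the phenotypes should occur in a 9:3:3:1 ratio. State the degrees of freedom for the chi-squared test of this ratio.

A goodness-of-fit test with 4 phenotype classes has df = 4 − 1 = 3.

3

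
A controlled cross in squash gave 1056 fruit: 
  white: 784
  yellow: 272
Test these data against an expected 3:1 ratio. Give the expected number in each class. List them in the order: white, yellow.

Total ratio parts = 4. Expected numbers out of 1056:
  white: 1056 × 3/4 = 792
  yellow: 1056 × 1/4 = 264

792, 264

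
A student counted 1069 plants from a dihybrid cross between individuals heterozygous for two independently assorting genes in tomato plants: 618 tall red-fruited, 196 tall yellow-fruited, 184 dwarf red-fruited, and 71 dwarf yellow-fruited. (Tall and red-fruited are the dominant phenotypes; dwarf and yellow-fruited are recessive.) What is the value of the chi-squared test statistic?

2.172

A dihybrid F₂ with independent assortment and complete dominance at both loci gives a 9:3:3:1 phenotypic ratio.
The 9:3:3:1 ratio has 16 parts, so with N = 1069 the expected counts are:
  tall red-fruited: 1069 × 9/16 = 601.3125
  tall yellow-fruited: 1069 × 3/16 = 200.4375
  dwarf red-fruited: 1069 × 3/16 = 200.4375
  dwarf yellow-fruited: 1069 × 1/16 = 66.8125
χ² = Σ (O − E)² / E
  tall red-fruited: (618 − 601.3125)² / 601.3125 = 0.4631
  tall yellow-fruited: (196 − 200.4375)² / 200.4375 = 0.0982
  dwarf red-fruited: (184 − 200.4375)² / 200.4375 = 1.3480
  dwarf yellow-fruited: (71 − 66.8125)² / 66.8125 = 0.2625
χ² = 0.4631 + 0.0982 + 1.3480 + 0.2625 = 2.1718 ≈ 2.172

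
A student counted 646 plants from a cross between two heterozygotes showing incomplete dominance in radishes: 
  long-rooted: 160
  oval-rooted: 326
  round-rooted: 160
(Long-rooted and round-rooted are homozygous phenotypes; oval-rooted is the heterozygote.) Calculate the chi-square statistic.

With incomplete dominance, a heterozygote × heterozygote cross gives a 1:2:1 phenotypic ratio.
The 1:2:1 ratio has 4 parts, so with N = 646 the expected counts are:
  long-rooted: 646 × 1/4 = 161.5
  oval-rooted: 646 × 2/4 = 323
  round-rooted: 646 × 1/4 = 161.5
χ² = Σ (O − E)² / E
  long-rooted: (160 − 161.5)² / 161.5 = 0.0139
  oval-rooted: (326 − 323)² / 323 = 0.0279
  round-rooted: (160 − 161.5)² / 161.5 = 0.0139
χ² = 0.0139 + 0.0279 + 0.0139 = 0.0557 ≈ 0.056

0.056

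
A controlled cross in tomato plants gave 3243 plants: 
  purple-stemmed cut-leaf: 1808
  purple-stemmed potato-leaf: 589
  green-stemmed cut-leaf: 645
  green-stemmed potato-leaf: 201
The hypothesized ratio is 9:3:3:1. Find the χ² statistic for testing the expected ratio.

Expected counts for N = 3243 under a 9:3:3:1 ratio (total parts = 16):
  purple-stemmed cut-leaf: 3243 × 9/16 = 1824.1875
  purple-stemmed potato-leaf: 3243 × 3/16 = 608.0625
  green-stemmed cut-leaf: 3243 × 3/16 = 608.0625
  green-stemmed potato-leaf: 3243 × 1/16 = 202.6875
χ² = Σ (O − E)² / E
  purple-stemmed cut-leaf: (1808 − 1824.1875)² / 1824.1875 = 0.1436
  purple-stemmed potato-leaf: (589 − 608.0625)² / 608.0625 = 0.5976
  green-stemmed cut-leaf: (645 − 608.0625)² / 608.0625 = 2.2438
  green-stemmed potato-leaf: (201 − 202.6875)² / 202.6875 = 0.0140
χ² = 0.1436 + 0.5976 + 2.2438 + 0.0140 = 2.999

2.999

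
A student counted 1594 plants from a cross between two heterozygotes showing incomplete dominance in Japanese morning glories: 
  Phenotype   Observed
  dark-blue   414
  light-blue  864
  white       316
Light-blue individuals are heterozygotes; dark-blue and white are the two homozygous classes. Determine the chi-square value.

23.315

With incomplete dominance, a heterozygote × heterozygote cross gives a 1:2:1 phenotypic ratio.
Total ratio parts = 4. Expected numbers out of 1594:
  dark-blue: 1594 × 1/4 = 398.5
  light-blue: 1594 × 2/4 = 797
  white: 1594 × 1/4 = 398.5
χ² = Σ (O − E)² / E
  dark-blue: (414 − 398.5)² / 398.5 = 0.6029
  light-blue: (864 − 797)² / 797 = 5.6324
  white: (316 − 398.5)² / 398.5 = 17.0797
χ² = 0.6029 + 5.6324 + 17.0797 = 23.315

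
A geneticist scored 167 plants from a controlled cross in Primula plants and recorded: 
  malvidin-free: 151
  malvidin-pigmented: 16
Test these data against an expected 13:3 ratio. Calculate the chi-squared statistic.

Under the 13:3 hypothesis (Σ ratio = 16, N = 167):
  malvidin-free: 167 × 13/16 = 135.6875
  malvidin-pigmented: 167 × 3/16 = 31.3125
χ² = Σ (O − E)² / E
  malvidin-free: (151 − 135.6875)² / 135.6875 = 1.7280
  malvidin-pigmented: (16 − 31.3125)² / 31.3125 = 7.4881
χ² = 1.7280 + 7.4881 = 9.2161 ≈ 9.216

9.216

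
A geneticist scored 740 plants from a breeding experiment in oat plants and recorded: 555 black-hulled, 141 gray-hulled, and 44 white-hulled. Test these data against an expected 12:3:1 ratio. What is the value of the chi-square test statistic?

The 12:3:1 ratio has 16 parts, so with N = 740 the expected counts are:
  black-hulled: 740 × 12/16 = 555
  gray-hulled: 740 × 3/16 = 138.75
  white-hulled: 740 × 1/16 = 46.25
χ² = Σ (O − E)² / E
  black-hulled: (555 − 555)² / 555 = 0.0000
  gray-hulled: (141 − 138.75)² / 138.75 = 0.0365
  white-hulled: (44 − 46.25)² / 46.25 = 0.1095
χ² = 0.0000 + 0.0365 + 0.1095 = 0.146

0.146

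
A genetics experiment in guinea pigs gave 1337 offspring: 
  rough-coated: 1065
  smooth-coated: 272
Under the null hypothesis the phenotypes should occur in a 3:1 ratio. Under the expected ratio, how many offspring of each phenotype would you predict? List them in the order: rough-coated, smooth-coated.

1002.75, 334.25

Under the 3:1 hypothesis (Σ ratio = 4, N = 1337):
  rough-coated: 1337 × 3/4 = 1002.75
  smooth-coated: 1337 × 1/4 = 334.25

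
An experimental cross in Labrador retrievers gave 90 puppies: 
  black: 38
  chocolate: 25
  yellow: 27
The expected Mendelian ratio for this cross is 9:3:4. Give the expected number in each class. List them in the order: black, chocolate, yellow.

50.625, 16.875, 22.5

Expected counts for N = 90 under a 9:3:4 ratio (total parts = 16):
  black: 90 × 9/16 = 50.625
  chocolate: 90 × 3/16 = 16.875
  yellow: 90 × 4/16 = 22.5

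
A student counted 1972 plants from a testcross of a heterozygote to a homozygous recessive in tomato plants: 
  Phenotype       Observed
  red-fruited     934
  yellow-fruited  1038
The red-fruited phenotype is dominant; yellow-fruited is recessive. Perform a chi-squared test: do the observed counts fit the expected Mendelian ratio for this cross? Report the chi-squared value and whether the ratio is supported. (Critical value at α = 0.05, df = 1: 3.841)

5.485; not consistent

A testcross of a heterozygote (Aa × aa) gives a 1:1 phenotypic ratio.
Under the 1:1 hypothesis (Σ ratio = 2, N = 1972):
  red-fruited: 1972 × 1/2 = 986
  yellow-fruited: 1972 × 1/2 = 986
χ² = Σ (O − E)² / E
  red-fruited: (934 − 986)² / 986 = 2.7424
  yellow-fruited: (1038 − 986)² / 986 = 2.7424
χ² = 2.7424 + 2.7424 = 5.4848 ≈ 5.485
Degrees of freedom = 2 − 1 = 1; critical value at α = 0.05 is 3.841.
Since 5.485 > 3.841, we reject the null hypothesis — the data do not fit the 1:1 ratio.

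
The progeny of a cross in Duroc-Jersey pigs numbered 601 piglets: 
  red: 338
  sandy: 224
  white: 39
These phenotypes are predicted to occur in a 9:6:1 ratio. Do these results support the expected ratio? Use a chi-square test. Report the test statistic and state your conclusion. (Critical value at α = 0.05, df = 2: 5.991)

Under the 9:6:1 hypothesis (Σ ratio = 16, N = 601):
  red: 601 × 9/16 = 338.0625
  sandy: 601 × 6/16 = 225.375
  white: 601 × 1/16 = 37.5625
χ² = Σ (O − E)² / E
  red: (338 − 338.0625)² / 338.0625 = 0.0000
  sandy: (224 − 225.375)² / 225.375 = 0.0084
  white: (39 − 37.5625)² / 37.5625 = 0.0550
χ² = 0.0000 + 0.0084 + 0.0550 = 0.0634 ≈ 0.063
Degrees of freedom = 3 − 1 = 2; critical value at α = 0.05 is 5.991.
Since 0.063 < 5.991, we fail to reject the null hypothesis — the data are consistent with the 9:6:1 ratio.

0.063; consistent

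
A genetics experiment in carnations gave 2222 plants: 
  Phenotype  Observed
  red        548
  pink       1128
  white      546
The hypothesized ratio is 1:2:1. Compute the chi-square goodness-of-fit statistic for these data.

The 1:2:1 ratio has 4 parts, so with N = 2222 the expected counts are:
  red: 2222 × 1/4 = 555.5
  pink: 2222 × 2/4 = 1111
  white: 2222 × 1/4 = 555.5
χ² = Σ (O − E)² / E
  red: (548 − 555.5)² / 555.5 = 0.1013
  pink: (1128 − 1111)² / 1111 = 0.2601
  white: (546 − 555.5)² / 555.5 = 0.1625
χ² = 0.1013 + 0.2601 + 0.1625 = 0.5239 ≈ 0.524

0.524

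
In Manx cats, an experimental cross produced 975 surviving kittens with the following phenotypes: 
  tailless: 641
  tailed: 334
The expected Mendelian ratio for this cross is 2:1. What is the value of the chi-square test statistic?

0.374

Total ratio parts = 3. Expected numbers out of 975:
  tailless: 975 × 2/3 = 650
  tailed: 975 × 1/3 = 325
χ² = Σ (O − E)² / E
  tailless: (641 − 650)² / 650 = 0.1246
  tailed: (334 − 325)² / 325 = 0.2492
χ² = 0.1246 + 0.2492 = 0.3738 ≈ 0.374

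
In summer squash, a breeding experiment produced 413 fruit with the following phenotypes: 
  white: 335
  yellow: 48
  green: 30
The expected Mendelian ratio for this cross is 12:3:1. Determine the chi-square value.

13.928

Under the 12:3:1 hypothesis (Σ ratio = 16, N = 413):
  white: 413 × 12/16 = 309.75
  yellow: 413 × 3/16 = 77.4375
  green: 413 × 1/16 = 25.8125
χ² = Σ (O − E)² / E
  white: (335 − 309.75)² / 309.75 = 2.0583
  yellow: (48 − 77.4375)² / 77.4375 = 11.1905
  green: (30 − 25.8125)² / 25.8125 = 0.6793
χ² = 2.0583 + 11.1905 + 0.6793 = 13.9281 ≈ 13.928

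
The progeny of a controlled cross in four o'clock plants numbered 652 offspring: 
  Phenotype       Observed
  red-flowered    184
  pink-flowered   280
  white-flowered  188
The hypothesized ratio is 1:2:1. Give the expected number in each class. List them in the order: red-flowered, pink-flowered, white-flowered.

163, 326, 163

The 1:2:1 ratio has 4 parts, so with N = 652 the expected counts are:
  red-flowered: 652 × 1/4 = 163
  pink-flowered: 652 × 2/4 = 326
  white-flowered: 652 × 1/4 = 163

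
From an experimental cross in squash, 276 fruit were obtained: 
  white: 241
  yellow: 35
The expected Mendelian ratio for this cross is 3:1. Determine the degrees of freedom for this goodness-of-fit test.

1

A goodness-of-fit test with 2 phenotype classes has df = 2 − 1 = 1.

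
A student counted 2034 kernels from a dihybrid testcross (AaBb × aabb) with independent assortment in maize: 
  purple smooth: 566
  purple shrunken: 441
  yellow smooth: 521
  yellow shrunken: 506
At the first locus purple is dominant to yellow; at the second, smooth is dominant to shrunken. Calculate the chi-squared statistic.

A dihybrid testcross with independent assortment gives a 1:1:1:1 ratio.
The 1:1:1:1 ratio has 4 parts, so with N = 2034 the expected counts are:
  purple smooth: 2034 × 1/4 = 508.5
  purple shrunken: 2034 × 1/4 = 508.5
  yellow smooth: 2034 × 1/4 = 508.5
  yellow shrunken: 2034 × 1/4 = 508.5
χ² = Σ (O − E)² / E
  purple smooth: (566 − 508.5)² / 508.5 = 6.5020
  purple shrunken: (441 − 508.5)² / 508.5 = 8.9602
  yellow smooth: (521 − 508.5)² / 508.5 = 0.3073
  yellow shrunken: (506 − 508.5)² / 508.5 = 0.0123
χ² = 6.5020 + 8.9602 + 0.3073 + 0.0123 = 15.7818 ≈ 15.782

15.782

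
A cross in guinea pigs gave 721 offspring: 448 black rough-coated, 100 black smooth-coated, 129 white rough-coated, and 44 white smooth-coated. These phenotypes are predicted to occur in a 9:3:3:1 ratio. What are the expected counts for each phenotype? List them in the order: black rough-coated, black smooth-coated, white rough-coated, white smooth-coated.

405.5625, 135.1875, 135.1875, 45.0625

Under the 9:3:3:1 hypothesis (Σ ratio = 16, N = 721):
  black rough-coated: 721 × 9/16 = 405.5625
  black smooth-coated: 721 × 3/16 = 135.1875
  white rough-coated: 721 × 3/16 = 135.1875
  white smooth-coated: 721 × 1/16 = 45.0625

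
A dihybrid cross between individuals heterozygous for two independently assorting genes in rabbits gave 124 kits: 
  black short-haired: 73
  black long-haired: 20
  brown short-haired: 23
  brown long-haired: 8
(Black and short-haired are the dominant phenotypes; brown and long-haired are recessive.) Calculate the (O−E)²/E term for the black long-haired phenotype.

0.454

A dihybrid F₂ with independent assortment and complete dominance at both loci gives a 9:3:3:1 phenotypic ratio.
Total ratio parts = 16. Expected numbers out of 124:
  black short-haired: 124 × 9/16 = 69.75
  black long-haired: 124 × 3/16 = 23.25
  brown short-haired: 124 × 3/16 = 23.25
  brown long-haired: 124 × 1/16 = 7.75
Contribution of black long-haired: (20 − 23.25)² / 23.25 = 0.4543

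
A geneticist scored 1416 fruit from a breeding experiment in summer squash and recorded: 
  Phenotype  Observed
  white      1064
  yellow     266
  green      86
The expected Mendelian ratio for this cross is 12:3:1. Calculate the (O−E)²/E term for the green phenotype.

0.071

Total ratio parts = 16. Expected numbers out of 1416:
  white: 1416 × 12/16 = 1062
  yellow: 1416 × 3/16 = 265.5
  green: 1416 × 1/16 = 88.5
Contribution of green: (86 − 88.5)² / 88.5 = 0.0706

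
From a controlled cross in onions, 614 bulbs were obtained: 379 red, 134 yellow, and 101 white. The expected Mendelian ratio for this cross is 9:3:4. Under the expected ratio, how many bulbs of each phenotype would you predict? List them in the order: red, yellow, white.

345.375, 115.125, 153.5

Total ratio parts = 16. Expected numbers out of 614:
  red: 614 × 9/16 = 345.375
  yellow: 614 × 3/16 = 115.125
  white: 614 × 4/16 = 153.5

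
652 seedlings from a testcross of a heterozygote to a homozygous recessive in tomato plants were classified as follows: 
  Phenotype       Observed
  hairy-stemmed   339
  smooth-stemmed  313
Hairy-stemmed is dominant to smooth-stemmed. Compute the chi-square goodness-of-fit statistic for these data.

1.037

A testcross of a heterozygote (Aa × aa) gives a 1:1 phenotypic ratio.
Total ratio parts = 2. Expected numbers out of 652:
  hairy-stemmed: 652 × 1/2 = 326
  smooth-stemmed: 652 × 1/2 = 326
χ² = Σ (O − E)² / E
  hairy-stemmed: (339 − 326)² / 326 = 0.5184
  smooth-stemmed: (313 − 326)² / 326 = 0.5184
χ² = 0.5184 + 0.5184 = 1.0368 ≈ 1.037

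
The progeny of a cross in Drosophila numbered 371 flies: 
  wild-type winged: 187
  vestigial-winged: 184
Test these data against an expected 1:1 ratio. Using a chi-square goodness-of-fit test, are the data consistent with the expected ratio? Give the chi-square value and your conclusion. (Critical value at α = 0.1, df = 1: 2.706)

0.024; consistent

Total ratio parts = 2. Expected numbers out of 371:
  wild-type winged: 371 × 1/2 = 185.5
  vestigial-winged: 371 × 1/2 = 185.5
χ² = Σ (O − E)² / E
  wild-type winged: (187 − 185.5)² / 185.5 = 0.0121
  vestigial-winged: (184 − 185.5)² / 185.5 = 0.0121
χ² = 0.0121 + 0.0121 = 0.0242 ≈ 0.024
Degrees of freedom = 2 − 1 = 1; critical value at α = 0.1 is 2.706.
Since 0.024 < 2.706, we fail to reject the null hypothesis — the data are consistent with the 1:1 ratio.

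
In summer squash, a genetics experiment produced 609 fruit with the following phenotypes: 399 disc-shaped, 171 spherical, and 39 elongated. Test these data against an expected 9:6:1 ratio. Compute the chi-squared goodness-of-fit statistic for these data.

23.736

Expected counts for N = 609 under a 9:6:1 ratio (total parts = 16):
  disc-shaped: 609 × 9/16 = 342.5625
  spherical: 609 × 6/16 = 228.375
  elongated: 609 × 1/16 = 38.0625
χ² = Σ (O − E)² / E
  disc-shaped: (399 − 342.5625)² / 342.5625 = 9.2981
  spherical: (171 − 228.375)² / 228.375 = 14.4144
  elongated: (39 − 38.0625)² / 38.0625 = 0.0231
χ² = 9.2981 + 14.4144 + 0.0231 = 23.7356 ≈ 23.736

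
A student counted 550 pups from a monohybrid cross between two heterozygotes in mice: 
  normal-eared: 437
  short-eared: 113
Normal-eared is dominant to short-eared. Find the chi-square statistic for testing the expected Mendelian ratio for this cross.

For a monohybrid cross between heterozygotes with complete dominance, the expected phenotypic ratio is 3:1.
Expected counts for N = 550 under a 3:1 ratio (total parts = 4):
  normal-eared: 550 × 3/4 = 412.5
  short-eared: 550 × 1/4 = 137.5
χ² = Σ (O − E)² / E
  normal-eared: (437 − 412.5)² / 412.5 = 1.4552
  short-eared: (113 − 137.5)² / 137.5 = 4.3655
χ² = 1.4552 + 4.3655 = 5.8207 ≈ 5.821

5.821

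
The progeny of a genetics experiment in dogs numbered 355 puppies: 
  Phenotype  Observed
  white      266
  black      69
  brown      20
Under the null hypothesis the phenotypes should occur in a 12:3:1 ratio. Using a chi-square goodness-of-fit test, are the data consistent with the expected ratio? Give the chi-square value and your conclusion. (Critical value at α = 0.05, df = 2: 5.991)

0.305; consistent

Total ratio parts = 16. Expected numbers out of 355:
  white: 355 × 12/16 = 266.25
  black: 355 × 3/16 = 66.5625
  brown: 355 × 1/16 = 22.1875
χ² = Σ (O − E)² / E
  white: (266 − 266.25)² / 266.25 = 0.0002
  black: (69 − 66.5625)² / 66.5625 = 0.0893
  brown: (20 − 22.1875)² / 22.1875 = 0.2157
χ² = 0.0002 + 0.0893 + 0.2157 = 0.3052 ≈ 0.305
Degrees of freedom = 3 − 1 = 2; critical value at α = 0.05 is 5.991.
Since 0.305 < 5.991, we fail to reject the null hypothesis — the data are consistent with the 12:3:1 ratio.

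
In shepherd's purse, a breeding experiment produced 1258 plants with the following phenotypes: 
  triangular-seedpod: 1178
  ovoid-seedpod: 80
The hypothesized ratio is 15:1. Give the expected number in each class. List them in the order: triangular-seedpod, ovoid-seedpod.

1179.375, 78.625

Total ratio parts = 16. Expected numbers out of 1258:
  triangular-seedpod: 1258 × 15/16 = 1179.375
  ovoid-seedpod: 1258 × 1/16 = 78.625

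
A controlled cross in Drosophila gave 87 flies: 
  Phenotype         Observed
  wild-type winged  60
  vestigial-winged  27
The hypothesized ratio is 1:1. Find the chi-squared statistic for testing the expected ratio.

12.517

The 1:1 ratio has 2 parts, so with N = 87 the expected counts are:
  wild-type winged: 87 × 1/2 = 43.5
  vestigial-winged: 87 × 1/2 = 43.5
χ² = Σ (O − E)² / E
  wild-type winged: (60 − 43.5)² / 43.5 = 6.2586
  vestigial-winged: (27 − 43.5)² / 43.5 = 6.2586
χ² = 6.2586 + 6.2586 = 12.5172 ≈ 12.517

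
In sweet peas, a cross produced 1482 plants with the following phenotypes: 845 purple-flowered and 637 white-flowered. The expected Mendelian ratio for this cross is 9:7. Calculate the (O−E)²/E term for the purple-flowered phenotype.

0.155

Expected counts for N = 1482 under a 9:7 ratio (total parts = 16):
  purple-flowered: 1482 × 9/16 = 833.625
  white-flowered: 1482 × 7/16 = 648.375
Contribution of purple-flowered: (845 − 833.625)² / 833.625 = 0.1552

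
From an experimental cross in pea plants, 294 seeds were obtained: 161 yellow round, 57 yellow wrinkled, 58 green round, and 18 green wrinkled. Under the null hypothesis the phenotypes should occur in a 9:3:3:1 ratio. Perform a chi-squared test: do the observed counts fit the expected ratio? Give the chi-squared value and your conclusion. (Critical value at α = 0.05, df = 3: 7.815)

Expected counts for N = 294 under a 9:3:3:1 ratio (total parts = 16):
  yellow round: 294 × 9/16 = 165.375
  yellow wrinkled: 294 × 3/16 = 55.125
  green round: 294 × 3/16 = 55.125
  green wrinkled: 294 × 1/16 = 18.375
χ² = Σ (O − E)² / E
  yellow round: (161 − 165.375)² / 165.375 = 0.1157
  yellow wrinkled: (57 − 55.125)² / 55.125 = 0.0638
  green round: (58 − 55.125)² / 55.125 = 0.1499
  green wrinkled: (18 − 18.375)² / 18.375 = 0.0077
χ² = 0.1157 + 0.0638 + 0.1499 + 0.0077 = 0.3371 ≈ 0.337
Degrees of freedom = 4 − 1 = 3; critical value at α = 0.05 is 7.815.
Since 0.337 < 7.815, we fail to reject the null hypothesis — the data are consistent with the 9:3:3:1 ratio.

0.337; consistent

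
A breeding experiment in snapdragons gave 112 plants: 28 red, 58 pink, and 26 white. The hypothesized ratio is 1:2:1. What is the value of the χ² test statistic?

Expected counts for N = 112 under a 1:2:1 ratio (total parts = 4):
  red: 112 × 1/4 = 28
  pink: 112 × 2/4 = 56
  white: 112 × 1/4 = 28
χ² = Σ (O − E)² / E
  red: (28 − 28)² / 28 = 0.0000
  pink: (58 − 56)² / 56 = 0.0714
  white: (26 − 28)² / 28 = 0.1429
χ² = 0.0000 + 0.0714 + 0.1429 = 0.2143 ≈ 0.214

0.214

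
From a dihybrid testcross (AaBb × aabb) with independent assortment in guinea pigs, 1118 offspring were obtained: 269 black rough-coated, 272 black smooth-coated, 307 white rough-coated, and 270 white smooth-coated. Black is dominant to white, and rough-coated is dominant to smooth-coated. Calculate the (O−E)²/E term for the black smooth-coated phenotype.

A dihybrid testcross with independent assortment gives a 1:1:1:1 ratio.
Expected counts for N = 1118 under a 1:1:1:1 ratio (total parts = 4):
  black rough-coated: 1118 × 1/4 = 279.5
  black smooth-coated: 1118 × 1/4 = 279.5
  white rough-coated: 1118 × 1/4 = 279.5
  white smooth-coated: 1118 × 1/4 = 279.5
Contribution of black smooth-coated: (272 − 279.5)² / 279.5 = 0.2013

0.201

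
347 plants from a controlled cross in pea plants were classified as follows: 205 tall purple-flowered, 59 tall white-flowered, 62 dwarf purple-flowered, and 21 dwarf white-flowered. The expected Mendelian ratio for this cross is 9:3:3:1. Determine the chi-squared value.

The 9:3:3:1 ratio has 16 parts, so with N = 347 the expected counts are:
  tall purple-flowered: 347 × 9/16 = 195.1875
  tall white-flowered: 347 × 3/16 = 65.0625
  dwarf purple-flowered: 347 × 3/16 = 65.0625
  dwarf white-flowered: 347 × 1/16 = 21.6875
χ² = Σ (O − E)² / E
  tall purple-flowered: (205 − 195.1875)² / 195.1875 = 0.4933
  tall white-flowered: (59 − 65.0625)² / 65.0625 = 0.5649
  dwarf purple-flowered: (62 − 65.0625)² / 65.0625 = 0.1442
  dwarf white-flowered: (21 − 21.6875)² / 21.6875 = 0.0218
χ² = 0.4933 + 0.5649 + 0.1442 + 0.0218 = 1.2242 ≈ 1.224

1.224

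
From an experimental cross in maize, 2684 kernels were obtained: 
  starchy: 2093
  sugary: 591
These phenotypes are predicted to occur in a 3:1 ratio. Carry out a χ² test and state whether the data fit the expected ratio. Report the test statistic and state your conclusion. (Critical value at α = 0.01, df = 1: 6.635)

12.717; not consistent

Total ratio parts = 4. Expected numbers out of 2684:
  starchy: 2684 × 3/4 = 2013
  sugary: 2684 × 1/4 = 671
χ² = Σ (O − E)² / E
  starchy: (2093 − 2013)² / 2013 = 3.1793
  sugary: (591 − 671)² / 671 = 9.5380
χ² = 3.1793 + 9.5380 = 12.7173 ≈ 12.717
Degrees of freedom = 2 − 1 = 1; critical value at α = 0.01 is 6.635.
Since 12.717 > 6.635, we reject the null hypothesis — the data do not fit the 3:1 ratio.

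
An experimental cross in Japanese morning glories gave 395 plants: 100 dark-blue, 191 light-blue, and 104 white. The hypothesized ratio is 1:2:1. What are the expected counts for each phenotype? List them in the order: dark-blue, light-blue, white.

98.75, 197.5, 98.75

Expected counts for N = 395 under a 1:2:1 ratio (total parts = 4):
  dark-blue: 395 × 1/4 = 98.75
  light-blue: 395 × 2/4 = 197.5
  white: 395 × 1/4 = 98.75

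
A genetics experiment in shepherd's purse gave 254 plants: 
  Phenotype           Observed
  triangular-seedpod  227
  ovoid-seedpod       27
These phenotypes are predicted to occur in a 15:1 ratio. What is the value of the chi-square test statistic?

8.316

Expected counts for N = 254 under a 15:1 ratio (total parts = 16):
  triangular-seedpod: 254 × 15/16 = 238.125
  ovoid-seedpod: 254 × 1/16 = 15.875
χ² = Σ (O − E)² / E
  triangular-seedpod: (227 − 238.125)² / 238.125 = 0.5198
  ovoid-seedpod: (27 − 15.875)² / 15.875 = 7.7963
χ² = 0.5198 + 7.7963 = 8.3161 ≈ 8.316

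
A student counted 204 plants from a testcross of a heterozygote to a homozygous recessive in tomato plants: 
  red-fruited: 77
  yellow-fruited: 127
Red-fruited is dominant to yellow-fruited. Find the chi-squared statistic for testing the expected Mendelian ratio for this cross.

12.255

A testcross of a heterozygote (Aa × aa) gives a 1:1 phenotypic ratio.
Under the 1:1 hypothesis (Σ ratio = 2, N = 204):
  red-fruited: 204 × 1/2 = 102
  yellow-fruited: 204 × 1/2 = 102
χ² = Σ (O − E)² / E
  red-fruited: (77 − 102)² / 102 = 6.1275
  yellow-fruited: (127 − 102)² / 102 = 6.1275
χ² = 6.1275 + 6.1275 = 12.255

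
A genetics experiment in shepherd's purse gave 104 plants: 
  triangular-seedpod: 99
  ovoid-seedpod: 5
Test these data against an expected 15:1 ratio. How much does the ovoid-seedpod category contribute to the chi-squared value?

0.346

Under the 15:1 hypothesis (Σ ratio = 16, N = 104):
  triangular-seedpod: 104 × 15/16 = 97.5
  ovoid-seedpod: 104 × 1/16 = 6.5
Contribution of ovoid-seedpod: (5 − 6.5)² / 6.5 = 0.3462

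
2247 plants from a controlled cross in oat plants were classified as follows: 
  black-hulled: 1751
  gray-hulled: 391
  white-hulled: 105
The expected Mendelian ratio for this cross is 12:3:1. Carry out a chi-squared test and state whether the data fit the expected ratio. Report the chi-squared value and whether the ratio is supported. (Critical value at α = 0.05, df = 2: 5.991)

Expected counts for N = 2247 under a 12:3:1 ratio (total parts = 16):
  black-hulled: 2247 × 12/16 = 1685.25
  gray-hulled: 2247 × 3/16 = 421.3125
  white-hulled: 2247 × 1/16 = 140.4375
χ² = Σ (O − E)² / E
  black-hulled: (1751 − 1685.25)² / 1685.25 = 2.5652
  gray-hulled: (391 − 421.3125)² / 421.3125 = 2.1809
  white-hulled: (105 − 140.4375)² / 140.4375 = 8.9422
χ² = 2.5652 + 2.1809 + 8.9422 = 13.6883 ≈ 13.688
Degrees of freedom = 3 − 1 = 2; critical value at α = 0.05 is 5.991.
Since 13.688 > 5.991, we reject the null hypothesis — the data do not fit the 12:3:1 ratio.

13.688; not consistent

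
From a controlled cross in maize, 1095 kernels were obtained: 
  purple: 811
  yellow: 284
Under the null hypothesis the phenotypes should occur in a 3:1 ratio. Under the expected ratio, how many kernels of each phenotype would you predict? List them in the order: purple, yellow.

Total ratio parts = 4. Expected numbers out of 1095:
  purple: 1095 × 3/4 = 821.25
  yellow: 1095 × 1/4 = 273.75

821.25, 273.75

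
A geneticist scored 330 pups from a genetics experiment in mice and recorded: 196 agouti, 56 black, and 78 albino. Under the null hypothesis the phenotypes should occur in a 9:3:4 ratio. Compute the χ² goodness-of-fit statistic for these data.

The 9:3:4 ratio has 16 parts, so with N = 330 the expected counts are:
  agouti: 330 × 9/16 = 185.625
  black: 330 × 3/16 = 61.875
  albino: 330 × 4/16 = 82.5
χ² = Σ (O − E)² / E
  agouti: (196 − 185.625)² / 185.625 = 0.5799
  black: (56 − 61.875)² / 61.875 = 0.5578
  albino: (78 − 82.5)² / 82.5 = 0.2455
χ² = 0.5799 + 0.5578 + 0.2455 = 1.3832 ≈ 1.383

1.383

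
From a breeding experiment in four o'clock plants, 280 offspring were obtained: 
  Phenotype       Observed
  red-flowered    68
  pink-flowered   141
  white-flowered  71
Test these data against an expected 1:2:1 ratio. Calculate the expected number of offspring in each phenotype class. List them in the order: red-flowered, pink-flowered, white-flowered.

70, 140, 70

Total ratio parts = 4. Expected numbers out of 280:
  red-flowered: 280 × 1/4 = 70
  pink-flowered: 280 × 2/4 = 140
  white-flowered: 280 × 1/4 = 70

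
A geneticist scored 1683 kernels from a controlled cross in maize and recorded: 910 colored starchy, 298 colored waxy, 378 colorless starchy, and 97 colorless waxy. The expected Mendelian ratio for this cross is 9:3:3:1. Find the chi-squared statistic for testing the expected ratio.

15.390

Expected counts for N = 1683 under a 9:3:3:1 ratio (total parts = 16):
  colored starchy: 1683 × 9/16 = 946.6875
  colored waxy: 1683 × 3/16 = 315.5625
  colorless starchy: 1683 × 3/16 = 315.5625
  colorless waxy: 1683 × 1/16 = 105.1875
χ² = Σ (O − E)² / E
  colored starchy: (910 − 946.6875)² / 946.6875 = 1.4218
  colored waxy: (298 − 315.5625)² / 315.5625 = 0.9774
  colorless starchy: (378 − 315.5625)² / 315.5625 = 12.3539
  colorless waxy: (97 − 105.1875)² / 105.1875 = 0.6373
χ² = 1.4218 + 0.9774 + 12.3539 + 0.6373 = 15.3904 ≈ 15.390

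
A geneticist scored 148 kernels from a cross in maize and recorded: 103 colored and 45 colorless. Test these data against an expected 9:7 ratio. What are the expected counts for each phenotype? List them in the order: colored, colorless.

Under the 9:7 hypothesis (Σ ratio = 16, N = 148):
  colored: 148 × 9/16 = 83.25
  colorless: 148 × 7/16 = 64.75

83.25, 64.75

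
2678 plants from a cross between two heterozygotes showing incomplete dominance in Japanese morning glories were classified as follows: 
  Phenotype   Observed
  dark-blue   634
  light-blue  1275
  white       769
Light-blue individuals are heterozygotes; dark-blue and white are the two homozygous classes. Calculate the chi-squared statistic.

19.729

With incomplete dominance, a heterozygote × heterozygote cross gives a 1:2:1 phenotypic ratio.
The 1:2:1 ratio has 4 parts, so with N = 2678 the expected counts are:
  dark-blue: 2678 × 1/4 = 669.5
  light-blue: 2678 × 2/4 = 1339
  white: 2678 × 1/4 = 669.5
χ² = Σ (O − E)² / E
  dark-blue: (634 − 669.5)² / 669.5 = 1.8824
  light-blue: (1275 − 1339)² / 1339 = 3.0590
  white: (769 − 669.5)² / 669.5 = 14.7875
χ² = 1.8824 + 3.0590 + 14.7875 = 19.7289 ≈ 19.729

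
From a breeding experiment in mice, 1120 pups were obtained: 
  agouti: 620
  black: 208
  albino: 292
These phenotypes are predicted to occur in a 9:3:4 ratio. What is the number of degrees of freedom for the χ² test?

2

A goodness-of-fit test with 3 phenotype classes has df = 3 − 1 = 2.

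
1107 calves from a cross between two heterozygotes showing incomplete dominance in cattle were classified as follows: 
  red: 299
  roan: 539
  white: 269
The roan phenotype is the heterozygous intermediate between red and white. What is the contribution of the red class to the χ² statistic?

With incomplete dominance, a heterozygote × heterozygote cross gives a 1:2:1 phenotypic ratio.
Under the 1:2:1 hypothesis (Σ ratio = 4, N = 1107):
  red: 1107 × 1/4 = 276.75
  roan: 1107 × 2/4 = 553.5
  white: 1107 × 1/4 = 276.75
Contribution of red: (299 − 276.75)² / 276.75 = 1.7888

1.789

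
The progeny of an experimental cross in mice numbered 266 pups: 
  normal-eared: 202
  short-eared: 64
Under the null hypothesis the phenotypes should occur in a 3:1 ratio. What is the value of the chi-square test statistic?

0.125

Under the 3:1 hypothesis (Σ ratio = 4, N = 266):
  normal-eared: 266 × 3/4 = 199.5
  short-eared: 266 × 1/4 = 66.5
χ² = Σ (O − E)² / E
  normal-eared: (202 − 199.5)² / 199.5 = 0.0313
  short-eared: (64 − 66.5)² / 66.5 = 0.0940
χ² = 0.0313 + 0.0940 = 0.1253 ≈ 0.125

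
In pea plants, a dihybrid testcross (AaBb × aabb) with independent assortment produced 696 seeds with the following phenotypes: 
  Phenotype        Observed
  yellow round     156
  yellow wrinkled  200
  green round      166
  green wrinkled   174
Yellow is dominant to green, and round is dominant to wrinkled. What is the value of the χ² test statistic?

A dihybrid testcross with independent assortment gives a 1:1:1:1 ratio.
The 1:1:1:1 ratio has 4 parts, so with N = 696 the expected counts are:
  yellow round: 696 × 1/4 = 174
  yellow wrinkled: 696 × 1/4 = 174
  green round: 696 × 1/4 = 174
  green wrinkled: 696 × 1/4 = 174
χ² = Σ (O − E)² / E
  yellow round: (156 − 174)² / 174 = 1.8621
  yellow wrinkled: (200 − 174)² / 174 = 3.8851
  green round: (166 − 174)² / 174 = 0.3678
  green wrinkled: (174 − 174)² / 174 = 0.0000
χ² = 1.8621 + 3.8851 + 0.3678 + 0.0000 = 6.115

6.115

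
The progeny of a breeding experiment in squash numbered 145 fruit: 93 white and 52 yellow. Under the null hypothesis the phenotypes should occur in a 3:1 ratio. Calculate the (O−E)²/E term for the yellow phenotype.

6.843

Total ratio parts = 4. Expected numbers out of 145:
  white: 145 × 3/4 = 108.75
  yellow: 145 × 1/4 = 36.25
Contribution of yellow: (52 − 36.25)² / 36.25 = 6.8431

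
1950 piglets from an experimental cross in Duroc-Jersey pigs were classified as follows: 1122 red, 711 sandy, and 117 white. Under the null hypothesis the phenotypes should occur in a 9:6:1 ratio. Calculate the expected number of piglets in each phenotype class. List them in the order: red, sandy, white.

1096.875, 731.25, 121.875

Total ratio parts = 16. Expected numbers out of 1950:
  red: 1950 × 9/16 = 1096.875
  sandy: 1950 × 6/16 = 731.25
  white: 1950 × 1/16 = 121.875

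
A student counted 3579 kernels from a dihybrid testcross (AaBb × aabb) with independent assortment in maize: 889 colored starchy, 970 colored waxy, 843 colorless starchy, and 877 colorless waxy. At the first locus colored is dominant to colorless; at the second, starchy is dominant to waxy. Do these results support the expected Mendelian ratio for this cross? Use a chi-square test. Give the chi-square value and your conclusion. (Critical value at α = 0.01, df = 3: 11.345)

A dihybrid testcross with independent assortment gives a 1:1:1:1 ratio.
Total ratio parts = 4. Expected numbers out of 3579:
  colored starchy: 3579 × 1/4 = 894.75
  colored waxy: 3579 × 1/4 = 894.75
  colorless starchy: 3579 × 1/4 = 894.75
  colorless waxy: 3579 × 1/4 = 894.75
χ² = Σ (O − E)² / E
  colored starchy: (889 − 894.75)² / 894.75 = 0.0370
  colored waxy: (970 − 894.75)² / 894.75 = 6.3287
  colorless starchy: (843 − 894.75)² / 894.75 = 2.9931
  colorless waxy: (877 − 894.75)² / 894.75 = 0.3521
χ² = 0.0370 + 6.3287 + 2.9931 + 0.3521 = 9.7109 ≈ 9.711
Degrees of freedom = 4 − 1 = 3; critical value at α = 0.01 is 11.345.
Since 9.711 < 11.345, we fail to reject the null hypothesis — the data are consistent with the 1:1:1:1 ratio.

9.711; consistent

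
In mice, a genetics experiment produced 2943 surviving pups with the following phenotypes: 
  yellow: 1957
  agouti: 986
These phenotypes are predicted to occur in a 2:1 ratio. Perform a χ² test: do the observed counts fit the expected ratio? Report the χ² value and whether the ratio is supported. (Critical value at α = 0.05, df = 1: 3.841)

The 2:1 ratio has 3 parts, so with N = 2943 the expected counts are:
  yellow: 2943 × 2/3 = 1962
  agouti: 2943 × 1/3 = 981
χ² = Σ (O − E)² / E
  yellow: (1957 − 1962)² / 1962 = 0.0127
  agouti: (986 − 981)² / 981 = 0.0255
χ² = 0.0127 + 0.0255 = 0.0382 ≈ 0.038
Degrees of freedom = 2 − 1 = 1; critical value at α = 0.05 is 3.841.
Since 0.038 < 3.841, we fail to reject the null hypothesis — the data are consistent with the 2:1 ratio.

0.038; consistent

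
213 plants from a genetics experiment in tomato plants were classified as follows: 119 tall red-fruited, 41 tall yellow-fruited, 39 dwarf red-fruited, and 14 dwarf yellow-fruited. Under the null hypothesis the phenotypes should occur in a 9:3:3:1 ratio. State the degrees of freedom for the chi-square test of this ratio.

A goodness-of-fit test with 4 phenotype classes has df = 4 − 1 = 3.

3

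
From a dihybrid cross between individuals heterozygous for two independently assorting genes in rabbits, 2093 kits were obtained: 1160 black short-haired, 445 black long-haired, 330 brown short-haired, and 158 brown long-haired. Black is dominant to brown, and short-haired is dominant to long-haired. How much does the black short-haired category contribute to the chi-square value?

0.255

A dihybrid F₂ with independent assortment and complete dominance at both loci gives a 9:3:3:1 phenotypic ratio.
Total ratio parts = 16. Expected numbers out of 2093:
  black short-haired: 2093 × 9/16 = 1177.3125
  black long-haired: 2093 × 3/16 = 392.4375
  brown short-haired: 2093 × 3/16 = 392.4375
  brown long-haired: 2093 × 1/16 = 130.8125
Contribution of black short-haired: (1160 − 1177.3125)² / 1177.3125 = 0.2546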